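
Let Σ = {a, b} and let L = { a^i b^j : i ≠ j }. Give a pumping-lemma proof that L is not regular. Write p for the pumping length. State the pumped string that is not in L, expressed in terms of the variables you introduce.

a^{p+p!} b^{p+p!}

Toward a contradiction, assume L is regular with pumping length p.
Choose w = a^p b^{p+p!}. Since p ≠ p+p!, w ∈ L; and |w| ≥ p.
Write w = xyz as guaranteed by the lemma, with |xy| ≤ p and y is nonempty.
The first p characters of w are a's, so xy (and hence y) consists only of a's. Write y = a^k, 1 ≤ k ≤ p.
Since 1 ≤ k ≤ p, k divides p!; set t = 1 + p!/k. Then xy^t z has p + (p!/k)·k = p + p! copies of a. Now the a-count equals the b-count, so i ≠ j fails. So xy^t z = a^{p+p!} b^{p+p!} ∉ L.
Contradiction. Therefore L is not regular.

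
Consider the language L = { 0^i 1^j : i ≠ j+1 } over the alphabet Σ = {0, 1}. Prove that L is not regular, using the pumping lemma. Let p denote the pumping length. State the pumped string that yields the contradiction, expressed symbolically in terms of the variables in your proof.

0^{p+p!} 1^{p+p!-1}

Toward a contradiction, assume L is regular with pumping length p.
Choose w = 0^p 1^{p+p!-1}. Since p ≠ (p+p!-1)+1 = p+p!, w ∈ L; and |w| ≥ p.
Write w = xyz as guaranteed by the lemma, with |xy| ≤ p and |y| > 0.
The first p characters of w are 0's, so xy (and hence y) consists only of 0's. Write y = 0^k, 1 ≤ k ≤ p.
Since 1 ≤ k ≤ p, k divides p!; set t = 1 + p!/k. Then xy^t z has p + (p!/k)·k = p + p! copies of 0. Now the 0-count is p+p! and (1-count)+1 = (p+p!-1)+1 = p+p!, so i ≠ j+1 fails. So xy^t z = 0^{p+p!} 1^{p+p!-1} ∉ L.
This contradicts the pumping lemma, so L is not regular.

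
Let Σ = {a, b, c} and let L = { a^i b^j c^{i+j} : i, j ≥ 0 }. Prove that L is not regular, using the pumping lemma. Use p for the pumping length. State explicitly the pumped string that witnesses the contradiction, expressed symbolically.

a^{p+k} b^p c^{2p}

Assume L is regular. Let p be the pumping length given by the pumping lemma.
Take w = a^p b^p c^{2p} ∈ L (with i=j=p, i+j=2p), |w| = 4p ≥ p.
By the pumping lemma, w = xyz with |xy| ≤ p and |y| ≥ 1.
Since the first p symbols of w are all a's and |xy| ≤ p, y lies entirely in the leading a-block: y = a^k for some k with 1 ≤ k ≤ p.
Consider xy^2z = a^{p+k} b^p c^{2p}. Now the a- and b-counts sum to 2p+k, but the c-count is 2p ≠ 2p+k. So xy^2z ∉ L.
This is a contradiction; hence L is not regular.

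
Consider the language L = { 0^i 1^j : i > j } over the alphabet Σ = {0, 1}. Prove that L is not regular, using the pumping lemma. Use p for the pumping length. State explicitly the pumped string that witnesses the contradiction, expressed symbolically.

Suppose for contradiction that L is regular, and let p be the pumping length.
Choose w = 0^{p+1} 1^p ∈ L, with |w| = 2p+1 ≥ p.
By the pumping lemma, w = xyz with |xy| ≤ p and y is nonempty.
Because |xy| ≤ p and w begins with p copies of 0, we have y = 0^k with 1 ≤ k ≤ p.
Consider xy^0z = xz = 0^{p+1-k} 1^p. Since k ≥ 1, the 0-count p+1-k is at most p, so i > j fails; thus xz ∉ L.
Contradiction. Therefore L is not regular.

0^{p+1-k} 1^p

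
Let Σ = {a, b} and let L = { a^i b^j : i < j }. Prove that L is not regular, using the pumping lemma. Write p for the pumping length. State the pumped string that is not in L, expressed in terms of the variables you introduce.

a^{p+k} b^{p+1}

Assume L is regular; let p be its pumping constant.
Choose w = a^p b^{p+1} ∈ L, with |w| = 2p+1 ≥ p.
By the pumping lemma, w = xyz with |xy| ≤ p and y is nonempty.
The first p characters of w are a's, so xy (and hence y) consists only of a's. Write y = a^k, 1 ≤ k ≤ p.
Consider xy^2z = a^{p+k} b^{p+1}. Since k ≥ 1, the a-count p+k is at least p+1, so i < j fails; thus xy^2z ∉ L.
Contradiction. Therefore L is not regular.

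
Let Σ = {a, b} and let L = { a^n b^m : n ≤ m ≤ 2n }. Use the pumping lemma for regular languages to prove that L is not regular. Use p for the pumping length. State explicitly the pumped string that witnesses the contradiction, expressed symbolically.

Suppose for contradiction that L is regular, and let p be the pumping length.
Take w = a^p b^p ∈ L (since p ≤ p ≤ 2p), with |w| = 2p ≥ p.
By the pumping lemma, w = xyz with |xy| ≤ p and y is nonempty.
Since the first p symbols of w are all a's and |xy| ≤ p, y lies entirely in the leading a-block: y = a^k for some k with 1 ≤ k ≤ p.
Pump with i = 2: xy^2z = a^{p+k} b^p. Now n = p+k > p = m, so the condition n ≤ m fails. Thus xy^2z ∉ L.
This is a contradiction; hence L is not regular.

a^{p+k} b^p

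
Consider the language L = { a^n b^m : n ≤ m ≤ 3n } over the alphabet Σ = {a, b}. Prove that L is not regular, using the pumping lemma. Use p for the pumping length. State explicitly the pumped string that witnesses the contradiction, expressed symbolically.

Assume L is regular; let p be its pumping constant.
Take w = a^p b^p ∈ L (since p ≤ p ≤ 3p), with |w| = 2p ≥ p.
Write w = xyz as guaranteed by the lemma, with |xy| ≤ p and y is nonempty.
Because |xy| ≤ p and w begins with p copies of a, we have y = a^k with 1 ≤ k ≤ p.
Pump with i = 2: xy^2z = a^{p+k} b^p. Now n = p+k > p = m, so the condition n ≤ m fails. Thus xy^2z ∉ L.
Contradiction. Therefore L is not regular.

a^{p+k} b^p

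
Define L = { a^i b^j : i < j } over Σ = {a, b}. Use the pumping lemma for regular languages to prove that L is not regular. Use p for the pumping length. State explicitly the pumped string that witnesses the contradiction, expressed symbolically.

Assume L is regular. Let p be the pumping length given by the pumping lemma.
Choose w = a^p b^{p+1} ∈ L, with |w| = 2p+1 ≥ p.
By the pumping lemma, w = xyz with |xy| ≤ p and |y| > 0.
The first p characters of w are a's, so xy (and hence y) consists only of a's. Write y = a^k, 1 ≤ k ≤ p.
Consider xy^2z = a^{p+k} b^{p+1}. Since k ≥ 1, the a-count p+k is at least p+1, so i < j fails; thus xy^2z ∉ L.
Contradiction. Therefore L is not regular.

a^{p+k} b^{p+1}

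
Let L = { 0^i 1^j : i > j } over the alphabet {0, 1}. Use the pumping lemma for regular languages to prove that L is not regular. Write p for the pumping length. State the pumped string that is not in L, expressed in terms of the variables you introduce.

0^{p+1-k} 1^p

Toward a contradiction, assume L is regular with pumping length p.
Choose w = 0^{p+1} 1^p ∈ L, with |w| = 2p+1 ≥ p.
The pumping lemma gives a decomposition w = xyz where |xy| ≤ p and |y| ≥ 1.
Since the first p symbols of w are all 0's and |xy| ≤ p, y lies entirely in the leading 0-block: y = 0^k for some k with 1 ≤ k ≤ p.
Consider xy^0z = xz = 0^{p+1-k} 1^p. Since k ≥ 1, the 0-count p+1-k is at most p, so i > j fails; thus xz ∉ L.
This is a contradiction; hence L is not regular.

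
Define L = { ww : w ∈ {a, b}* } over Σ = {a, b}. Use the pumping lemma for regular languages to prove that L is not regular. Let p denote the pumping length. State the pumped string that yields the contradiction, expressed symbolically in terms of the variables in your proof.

Assume L is regular. Let p be the pumping length given by the pumping lemma.
Take w = a^p b^p a^p b^p = uu where u = a^pb^p; then w ∈ L and |w| = 4p ≥ p.
The pumping lemma gives a decomposition w = xyz where |xy| ≤ p and |y| ≥ 1.
Because |xy| ≤ p and w begins with p copies of a, we have y = a^k with 1 ≤ k ≤ p.
Pump with i = 2: xy^2z = a^{p+k} b^p a^p b^p, of length 4p+k. Suppose this equals vv. The string starts with a and ends with b, so v does too; thus the boundary between the two copies of v is a b→a transition. There is exactly one such transition, at position 2p+k, so |v| = 2p+k and |vv| = 4p+2k ≠ 4p+k since k ≥ 1. So xy^2z ∉ L.
This contradicts the pumping lemma, so L is not regular.

a^{p+k} b^p a^p b^p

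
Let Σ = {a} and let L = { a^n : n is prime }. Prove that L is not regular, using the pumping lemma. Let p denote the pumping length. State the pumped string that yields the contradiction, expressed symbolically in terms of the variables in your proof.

a^{q(1+k)}

Toward a contradiction, assume L is regular with pumping length p.
Let q be a prime with q ≥ p+2 (infinitely many primes exist), and take w = a^q ∈ L with |w| = q ≥ p.
Write w = xyz as guaranteed by the lemma, with |xy| ≤ p and |y| ≥ 1.
Then y = a^k for some k with 1 ≤ k ≤ p.
Since 1 ≤ k ≤ p, |xz| = q-k. Pump with i = q+1: |xy^{q+1}z| = (q-k)+(q+1)k = q+qk = q(1+k), which is composite (both factors ≥ 2). So xy^{q+1}z = a^{q(1+k)} ∉ L.
This contradicts the pumping lemma, so L is not regular.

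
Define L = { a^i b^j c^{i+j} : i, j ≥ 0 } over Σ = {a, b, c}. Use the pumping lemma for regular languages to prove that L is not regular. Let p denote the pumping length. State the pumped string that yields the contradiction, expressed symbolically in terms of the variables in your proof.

a^{p+k} b^p c^{2p}

Toward a contradiction, assume L is regular with pumping length p.
Take w = a^p b^p c^{2p} ∈ L (with i=j=p, i+j=2p), |w| = 4p ≥ p.
Write w = xyz as guaranteed by the lemma, with |xy| ≤ p and |y| > 0.
The first p characters of w are a's, so xy (and hence y) consists only of a's. Write y = a^k, 1 ≤ k ≤ p.
Consider xy^2z = a^{p+k} b^p c^{2p}. Now the a- and b-counts sum to 2p+k, but the c-count is 2p ≠ 2p+k. So xy^2z ∉ L.
This is a contradiction; hence L is not regular.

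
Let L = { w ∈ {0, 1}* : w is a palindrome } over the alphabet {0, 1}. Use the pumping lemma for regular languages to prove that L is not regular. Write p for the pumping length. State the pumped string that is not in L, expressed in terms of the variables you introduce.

0^{p+k} 1 0^p

Toward a contradiction, assume L is regular with pumping length p.
Take w = 0^p 1 0^p, a palindrome of length 2p+1 ≥ p.
By the pumping lemma, w = xyz with |xy| ≤ p and y is nonempty.
The first p characters of w are 0's, so xy (and hence y) consists only of 0's. Write y = 0^k, 1 ≤ k ≤ p.
Pump with i = 2: xy^2z = 0^{p+k} 1 0^p. Its reverse is 0^p 1 0^{p+k}, which differs from xy^2z since k ≥ 1. So xy^2z is not a palindrome and xy^2z ∉ L.
Contradiction. Therefore L is not regular.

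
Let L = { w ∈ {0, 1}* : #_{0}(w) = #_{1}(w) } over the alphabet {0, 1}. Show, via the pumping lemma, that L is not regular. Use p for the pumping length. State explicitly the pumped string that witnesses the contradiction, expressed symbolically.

0^{p+k} 1^p

Assume L is regular. Let p be the pumping length given by the pumping lemma.
Choose w = 0^p 1^p ∈ L with |w| = 2p ≥ p.
Write w = xyz as guaranteed by the lemma, with |xy| ≤ p and |y| > 0.
Since the first p symbols of w are all 0's and |xy| ≤ p, y lies entirely in the leading 0-block: y = 0^k for some k with 1 ≤ k ≤ p.
Pump with i = 2: xy^2z = 0^{p+k} 1^p has p+k occurrences of 0 but only p of 1. Since k ≥ 1 the counts differ, so xy^2z ∉ L.
This contradicts the pumping lemma, so L is not regular.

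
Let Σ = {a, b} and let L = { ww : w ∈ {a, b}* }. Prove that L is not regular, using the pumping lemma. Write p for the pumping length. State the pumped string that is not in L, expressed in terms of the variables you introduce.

Toward a contradiction, assume L is regular with pumping length p.
Take w = a^p b^p a^p b^p = uu where u = a^pb^p; then w ∈ L and |w| = 4p ≥ p.
Write w = xyz as guaranteed by the lemma, with |xy| ≤ p and |y| > 0.
Since the first p symbols of w are all a's and |xy| ≤ p, y lies entirely in the leading a-block: y = a^k for some k with 1 ≤ k ≤ p.
Pump with i = 2: xy^2z = a^{p+k} b^p a^p b^p, of length 4p+k. Suppose this equals vv. The string starts with a and ends with b, so v does too; thus the boundary between the two copies of v is a b→a transition. There is exactly one such transition, at position 2p+k, so |v| = 2p+k and |vv| = 4p+2k ≠ 4p+k since k ≥ 1. So xy^2z ∉ L.
Contradiction. Therefore L is not regular.

a^{p+k} b^p a^p b^p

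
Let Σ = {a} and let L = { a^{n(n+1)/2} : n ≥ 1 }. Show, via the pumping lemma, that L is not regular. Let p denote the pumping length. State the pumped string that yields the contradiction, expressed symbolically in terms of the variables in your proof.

a^{p(p+1)/2+k}

Assume L is regular; let p be its pumping constant.
Take w = a^{p(p+1)/2} ∈ L with |w| = p(p+1)/2 ≥ p.
The pumping lemma gives a decomposition w = xyz where |xy| ≤ p and |y| ≥ 1.
Then y = a^k for some k with 1 ≤ k ≤ p.
Pump with i = 2: xy^2z = a^{p(p+1)/2+k}. Since 1 ≤ k ≤ p, p(p+1)/2 < p(p+1)/2+k ≤ p(p+1)/2+p < (p+1)(p+2)/2, so p(p+1)/2+k is strictly between consecutive triangular numbers. So xy^2z ∉ L.
This is a contradiction; hence L is not regular.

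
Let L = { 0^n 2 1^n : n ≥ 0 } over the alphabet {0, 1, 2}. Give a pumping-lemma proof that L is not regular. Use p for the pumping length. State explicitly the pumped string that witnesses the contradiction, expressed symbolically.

0^{p+k} 2 1^p

Suppose for contradiction that L is regular, and let p be the pumping length.
Take w = 0^p 2 1^p ∈ L with |w| = 2p+1 ≥ p.
Write w = xyz as guaranteed by the lemma, with |xy| ≤ p and |y| ≥ 1.
Because |xy| ≤ p and w begins with p copies of 0, we have y = 0^k with 1 ≤ k ≤ p.
Pump with i = 2: xy^2z = 0^{p+k} 2 1^p, which would require p+k = p. But k ≥ 1, so xy^2z ∉ L.
This is a contradiction; hence L is not regular.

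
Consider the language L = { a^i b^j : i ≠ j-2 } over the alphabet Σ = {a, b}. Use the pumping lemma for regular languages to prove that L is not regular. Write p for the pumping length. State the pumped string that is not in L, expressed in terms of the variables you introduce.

a^{p+p!} b^{p+p!+2}

Suppose for contradiction that L is regular, and let p be the pumping length.
Choose w = a^p b^{p+p!+2}. Since p ≠ (p+p!+2)-2 = p+p!, w ∈ L; and |w| ≥ p.
The pumping lemma gives a decomposition w = xyz where |xy| ≤ p and |y| ≥ 1.
Since the first p symbols of w are all a's and |xy| ≤ p, y lies entirely in the leading a-block: y = a^k for some k with 1 ≤ k ≤ p.
Since 1 ≤ k ≤ p, k divides p!; set t = 1 + p!/k. Then xy^t z has p + (p!/k)·k = p + p! copies of a. Now the a-count is p+p! and (b-count)-2 = (p+p!+2)-2 = p+p!, so i ≠ j-2 fails. So xy^t z = a^{p+p!} b^{p+p!+2} ∉ L.
Contradiction. Therefore L is not regular.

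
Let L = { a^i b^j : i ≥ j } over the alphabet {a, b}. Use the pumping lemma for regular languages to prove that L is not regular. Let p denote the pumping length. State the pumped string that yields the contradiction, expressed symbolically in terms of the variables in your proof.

a^{p-k} b^p

Toward a contradiction, assume L is regular with pumping length p.
Choose w = a^p b^p ∈ L, with |w| = 2p ≥ p.
The pumping lemma gives a decomposition w = xyz where |xy| ≤ p and |y| > 0.
Because |xy| ≤ p and w begins with p copies of a, we have y = a^k with 1 ≤ k ≤ p.
Consider xy^0z = xz = a^{p-k} b^p. Since k ≥ 1, the a-count p-k is less than p, so i ≥ j fails; thus xz ∉ L.
This contradicts the pumping lemma, so L is not regular.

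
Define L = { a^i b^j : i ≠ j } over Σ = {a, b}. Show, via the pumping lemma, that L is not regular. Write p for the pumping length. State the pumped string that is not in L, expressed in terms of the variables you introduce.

a^{p+p!} b^{p+p!}

Toward a contradiction, assume L is regular with pumping length p.
Choose w = a^p b^{p+p!}. Since p ≠ p+p!, w ∈ L; and |w| ≥ p.
The pumping lemma gives a decomposition w = xyz where |xy| ≤ p and |y| ≥ 1.
Since the first p symbols of w are all a's and |xy| ≤ p, y lies entirely in the leading a-block: y = a^k for some k with 1 ≤ k ≤ p.
Since 1 ≤ k ≤ p, k divides p!; set t = 1 + p!/k. Then xy^t z has p + (p!/k)·k = p + p! copies of a. Now the a-count equals the b-count, so i ≠ j fails. So xy^t z = a^{p+p!} b^{p+p!} ∉ L.
This contradicts the pumping lemma, so L is not regular.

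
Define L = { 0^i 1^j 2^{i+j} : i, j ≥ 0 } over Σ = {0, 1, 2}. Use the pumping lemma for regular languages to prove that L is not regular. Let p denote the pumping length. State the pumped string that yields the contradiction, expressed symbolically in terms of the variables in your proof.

Toward a contradiction, assume L is regular with pumping length p.
Take w = 0^p 1^p 2^{2p} ∈ L (with i=j=p, i+j=2p), |w| = 4p ≥ p.
By the pumping lemma, w = xyz with |xy| ≤ p and |y| ≥ 1.
Since the first p symbols of w are all 0's and |xy| ≤ p, y lies entirely in the leading 0-block: y = 0^k for some k with 1 ≤ k ≤ p.
Consider xy^2z = 0^{p+k} 1^p 2^{2p}. Now the 0- and 1-counts sum to 2p+k, but the 2-count is 2p ≠ 2p+k. So xy^2z ∉ L.
This contradicts the pumping lemma, so L is not regular.

0^{p+k} 1^p 2^{2p}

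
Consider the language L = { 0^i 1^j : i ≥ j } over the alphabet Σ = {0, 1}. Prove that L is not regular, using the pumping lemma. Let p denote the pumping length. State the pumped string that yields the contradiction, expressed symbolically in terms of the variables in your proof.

Assume L is regular. Let p be the pumping length given by the pumping lemma.
Choose w = 0^p 1^p ∈ L, with |w| = 2p ≥ p.
By the pumping lemma, w = xyz with |xy| ≤ p and |y| ≥ 1.
Since the first p symbols of w are all 0's and |xy| ≤ p, y lies entirely in the leading 0-block: y = 0^k for some k with 1 ≤ k ≤ p.
Consider xy^0z = xz = 0^{p-k} 1^p. Since k ≥ 1, the 0-count p-k is less than p, so i ≥ j fails; thus xz ∉ L.
Contradiction. Therefore L is not regular.

0^{p-k} 1^p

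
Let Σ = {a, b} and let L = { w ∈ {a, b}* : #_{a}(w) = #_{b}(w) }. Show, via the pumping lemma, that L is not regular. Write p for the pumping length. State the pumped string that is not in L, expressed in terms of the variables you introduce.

a^{p+k} b^p

Assume L is regular; let p be its pumping constant.
Choose w = a^p b^p ∈ L with |w| = 2p ≥ p.
By the pumping lemma, w = xyz with |xy| ≤ p and |y| > 0.
Since the first p symbols of w are all a's and |xy| ≤ p, y lies entirely in the leading a-block: y = a^k for some k with 1 ≤ k ≤ p.
Pump with i = 2: xy^2z = a^{p+k} b^p has p+k occurrences of a but only p of b. Since k ≥ 1 the counts differ, so xy^2z ∉ L.
Contradiction. Therefore L is not regular.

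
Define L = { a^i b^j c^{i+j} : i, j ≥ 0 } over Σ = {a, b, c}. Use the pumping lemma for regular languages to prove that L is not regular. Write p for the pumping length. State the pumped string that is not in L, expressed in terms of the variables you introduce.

a^{p+k} b^p c^{2p}

Assume L is regular. Let p be the pumping length given by the pumping lemma.
Take w = a^p b^p c^{2p} ∈ L (with i=j=p, i+j=2p), |w| = 4p ≥ p.
By the pumping lemma, w = xyz with |xy| ≤ p and |y| > 0.
The first p characters of w are a's, so xy (and hence y) consists only of a's. Write y = a^k, 1 ≤ k ≤ p.
Consider xy^2z = a^{p+k} b^p c^{2p}. Now the a- and b-counts sum to 2p+k, but the c-count is 2p ≠ 2p+k. So xy^2z ∉ L.
This contradicts the pumping lemma, so L is not regular.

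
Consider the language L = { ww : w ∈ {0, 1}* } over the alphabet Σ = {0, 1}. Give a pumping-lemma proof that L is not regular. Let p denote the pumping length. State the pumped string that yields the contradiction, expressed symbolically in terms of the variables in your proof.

0^{p+k} 1^p 0^p 1^p

Toward a contradiction, assume L is regular with pumping length p.
Take w = 0^p 1^p 0^p 1^p = uu where u = 0^p1^p; then w ∈ L and |w| = 4p ≥ p.
Write w = xyz as guaranteed by the lemma, with |xy| ≤ p and y is nonempty.
The first p characters of w are 0's, so xy (and hence y) consists only of 0's. Write y = 0^k, 1 ≤ k ≤ p.
Pump with i = 2: xy^2z = 0^{p+k} 1^p 0^p 1^p, of length 4p+k. Suppose this equals vv. The string starts with 0 and ends with 1, so v does too; thus the boundary between the two copies of v is a 1→0 transition. There is exactly one such transition, at position 2p+k, so |v| = 2p+k and |vv| = 4p+2k ≠ 4p+k since k ≥ 1. So xy^2z ∉ L.
This is a contradiction; hence L is not regular.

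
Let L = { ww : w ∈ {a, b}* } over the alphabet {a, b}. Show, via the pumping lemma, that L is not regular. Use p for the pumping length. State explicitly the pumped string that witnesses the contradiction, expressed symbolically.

a^{p+k} b^p a^p b^p

Suppose for contradiction that L is regular, and let p be the pumping length.
Take w = a^p b^p a^p b^p = uu where u = a^pb^p; then w ∈ L and |w| = 4p ≥ p.
The pumping lemma gives a decomposition w = xyz where |xy| ≤ p and |y| ≥ 1.
Since the first p symbols of w are all a's and |xy| ≤ p, y lies entirely in the leading a-block: y = a^k for some k with 1 ≤ k ≤ p.
Pump with i = 2: xy^2z = a^{p+k} b^p a^p b^p, of length 4p+k. Suppose this equals vv. The string starts with a and ends with b, so v does too; thus the boundary between the two copies of v is a b→a transition. There is exactly one such transition, at position 2p+k, so |v| = 2p+k and |vv| = 4p+2k ≠ 4p+k since k ≥ 1. So xy^2z ∉ L.
This contradicts the pumping lemma, so L is not regular.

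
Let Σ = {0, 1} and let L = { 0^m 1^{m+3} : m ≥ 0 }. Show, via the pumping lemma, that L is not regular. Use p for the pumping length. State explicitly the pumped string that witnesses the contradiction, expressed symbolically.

Toward a contradiction, assume L is regular with pumping length p.
Choose w = 0^p 1^{p+3}, which is in L with |w| = 2p+3 ≥ p.
The pumping lemma gives a decomposition w = xyz where |xy| ≤ p and |y| ≥ 1.
The first p characters of w are 0's, so xy (and hence y) consists only of 0's. Write y = 0^k, 1 ≤ k ≤ p.
Pump with i = 2: xy^2z = 0^{p+k} 1^{p+3}. For this to lie in L we would need p+3 = (p+k)+3, which forces k = 0. But k ≥ 1, so xy^2z ∉ L.
This contradicts the pumping lemma, so L is not regular.

0^{p+k} 1^{p+3}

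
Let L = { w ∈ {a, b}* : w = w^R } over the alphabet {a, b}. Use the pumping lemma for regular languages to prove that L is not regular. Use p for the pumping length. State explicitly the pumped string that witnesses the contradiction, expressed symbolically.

Assume L is regular; let p be its pumping constant.
Take w = a^p b a^p, a palindrome of length 2p+1 ≥ p.
Write w = xyz as guaranteed by the lemma, with |xy| ≤ p and y is nonempty.
Since the first p symbols of w are all a's and |xy| ≤ p, y lies entirely in the leading a-block: y = a^k for some k with 1 ≤ k ≤ p.
Pump with i = 2: xy^2z = a^{p+k} b a^p. Its reverse is a^p b a^{p+k}, which differs from xy^2z since k ≥ 1. So xy^2z is not a palindrome and xy^2z ∉ L.
Contradiction. Therefore L is not regular.

a^{p+k} b a^p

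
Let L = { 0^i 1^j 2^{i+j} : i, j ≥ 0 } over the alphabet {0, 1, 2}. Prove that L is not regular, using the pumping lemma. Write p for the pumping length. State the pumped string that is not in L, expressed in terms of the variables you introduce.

0^{p+k} 1^p 2^{2p}

Toward a contradiction, assume L is regular with pumping length p.
Take w = 0^p 1^p 2^{2p} ∈ L (with i=j=p, i+j=2p), |w| = 4p ≥ p.
Write w = xyz as guaranteed by the lemma, with |xy| ≤ p and |y| ≥ 1.
Since the first p symbols of w are all 0's and |xy| ≤ p, y lies entirely in the leading 0-block: y = 0^k for some k with 1 ≤ k ≤ p.
Consider xy^2z = 0^{p+k} 1^p 2^{2p}. Now the 0- and 1-counts sum to 2p+k, but the 2-count is 2p ≠ 2p+k. So xy^2z ∉ L.
This is a contradiction; hence L is not regular.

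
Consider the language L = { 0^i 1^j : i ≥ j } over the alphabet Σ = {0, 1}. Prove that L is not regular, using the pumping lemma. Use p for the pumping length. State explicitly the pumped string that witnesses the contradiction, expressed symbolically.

Assume L is regular. Let p be the pumping length given by the pumping lemma.
Choose w = 0^p 1^p ∈ L, with |w| = 2p ≥ p.
Write w = xyz as guaranteed by the lemma, with |xy| ≤ p and |y| ≥ 1.
Since the first p symbols of w are all 0's and |xy| ≤ p, y lies entirely in the leading 0-block: y = 0^k for some k with 1 ≤ k ≤ p.
Consider xy^0z = xz = 0^{p-k} 1^p. Since k ≥ 1, the 0-count p-k is less than p, so i ≥ j fails; thus xz ∉ L.
Contradiction. Therefore L is not regular.

0^{p-k} 1^p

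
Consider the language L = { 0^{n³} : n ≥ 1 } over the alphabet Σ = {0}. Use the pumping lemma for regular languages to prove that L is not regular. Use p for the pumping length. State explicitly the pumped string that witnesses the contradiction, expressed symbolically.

Assume L is regular; let p be its pumping constant.
Take w = 0^{p³} ∈ L with |w| = p³ ≥ p.
By the pumping lemma, w = xyz with |xy| ≤ p and |y| ≥ 1.
Then y = 0^k for some k with 1 ≤ k ≤ p.
Pump with i = 2: xy^2z = 0^{p³+k}. Since 1 ≤ k ≤ p, p³ < p³+k ≤ p³+p < p³+3p²+3p+1 = (p+1)³, so p³+k is not a perfect cube. So xy^2z ∉ L.
Contradiction. Therefore L is not regular.

0^{p³+k}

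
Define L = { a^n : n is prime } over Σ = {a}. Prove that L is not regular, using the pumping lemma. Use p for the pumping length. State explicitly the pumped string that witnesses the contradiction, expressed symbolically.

Suppose for contradiction that L is regular, and let p be the pumping length.
Let q be a prime with q ≥ p+2 (infinitely many primes exist), and take w = a^q ∈ L with |w| = q ≥ p.
Write w = xyz as guaranteed by the lemma, with |xy| ≤ p and |y| > 0.
Then y = a^k for some k with 1 ≤ k ≤ p.
Since 1 ≤ k ≤ p, |xz| = q-k. Pump with i = q+1: |xy^{q+1}z| = (q-k)+(q+1)k = q+qk = q(1+k), which is composite (both factors ≥ 2). So xy^{q+1}z = a^{q(1+k)} ∉ L.
Contradiction. Therefore L is not regular.

a^{q(1+k)}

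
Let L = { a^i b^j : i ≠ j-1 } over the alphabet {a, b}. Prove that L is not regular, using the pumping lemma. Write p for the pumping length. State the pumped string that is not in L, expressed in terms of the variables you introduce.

a^{p+p!} b^{p+p!+1}

Assume L is regular. Let p be the pumping length given by the pumping lemma.
Choose w = a^p b^{p+p!+1}. Since p ≠ (p+p!+1)-1 = p+p!, w ∈ L; and |w| ≥ p.
The pumping lemma gives a decomposition w = xyz where |xy| ≤ p and |y| ≥ 1.
Since the first p symbols of w are all a's and |xy| ≤ p, y lies entirely in the leading a-block: y = a^k for some k with 1 ≤ k ≤ p.
Since 1 ≤ k ≤ p, k divides p!; set t = 1 + p!/k. Then xy^t z has p + (p!/k)·k = p + p! copies of a. Now the a-count is p+p! and (b-count)-1 = (p+p!+1)-1 = p+p!, so i ≠ j-1 fails. So xy^t z = a^{p+p!} b^{p+p!+1} ∉ L.
This is a contradiction; hence L is not regular.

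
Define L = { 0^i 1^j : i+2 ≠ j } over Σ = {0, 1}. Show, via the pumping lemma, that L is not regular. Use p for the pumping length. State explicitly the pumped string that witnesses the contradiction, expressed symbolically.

0^{p+p!} 1^{p+p!+2}

Toward a contradiction, assume L is regular with pumping length p.
Choose w = 0^p 1^{p+p!+2}. Since p ≠ (p+p!+2)-2 = p+p!, w ∈ L; and |w| ≥ p.
Write w = xyz as guaranteed by the lemma, with |xy| ≤ p and y is nonempty.
The first p characters of w are 0's, so xy (and hence y) consists only of 0's. Write y = 0^k, 1 ≤ k ≤ p.
Since 1 ≤ k ≤ p, k divides p!; set t = 1 + p!/k. Then xy^t z has p + (p!/k)·k = p + p! copies of 0. Now the 0-count is p+p! and (1-count)-2 = (p+p!+2)-2 = p+p!, so i+2 ≠ j fails. So xy^t z = 0^{p+p!} 1^{p+p!+2} ∉ L.
Contradiction. Therefore L is not regular.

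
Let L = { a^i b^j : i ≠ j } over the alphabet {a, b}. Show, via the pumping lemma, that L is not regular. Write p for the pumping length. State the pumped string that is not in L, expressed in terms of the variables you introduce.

Toward a contradiction, assume L is regular with pumping length p.
Choose w = a^p b^{p+p!}. Since p ≠ p+p!, w ∈ L; and |w| ≥ p.
By the pumping lemma, w = xyz with |xy| ≤ p and |y| ≥ 1.
The first p characters of w are a's, so xy (and hence y) consists only of a's. Write y = a^k, 1 ≤ k ≤ p.
Since 1 ≤ k ≤ p, k divides p!; set t = 1 + p!/k. Then xy^t z has p + (p!/k)·k = p + p! copies of a. Now the a-count equals the b-count, so i ≠ j fails. So xy^t z = a^{p+p!} b^{p+p!} ∉ L.
Contradiction. Therefore L is not regular.

a^{p+p!} b^{p+p!}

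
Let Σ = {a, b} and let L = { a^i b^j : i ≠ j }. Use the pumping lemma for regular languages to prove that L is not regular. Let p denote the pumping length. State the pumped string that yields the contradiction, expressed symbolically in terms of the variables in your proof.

Assume L is regular; let p be its pumping constant.
Choose w = a^p b^{p+p!}. Since p ≠ p+p!, w ∈ L; and |w| ≥ p.
By the pumping lemma, w = xyz with |xy| ≤ p and |y| ≥ 1.
The first p characters of w are a's, so xy (and hence y) consists only of a's. Write y = a^k, 1 ≤ k ≤ p.
Since 1 ≤ k ≤ p, k divides p!; set t = 1 + p!/k. Then xy^t z has p + (p!/k)·k = p + p! copies of a. Now the a-count equals the b-count, so i ≠ j fails. So xy^t z = a^{p+p!} b^{p+p!} ∉ L.
This is a contradiction; hence L is not regular.

a^{p+p!} b^{p+p!}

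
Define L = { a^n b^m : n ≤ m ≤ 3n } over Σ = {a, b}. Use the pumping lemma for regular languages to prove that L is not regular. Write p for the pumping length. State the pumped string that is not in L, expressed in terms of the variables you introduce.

a^{p+k} b^p

Assume L is regular; let p be its pumping constant.
Take w = a^p b^p ∈ L (since p ≤ p ≤ 3p), with |w| = 2p ≥ p.
Write w = xyz as guaranteed by the lemma, with |xy| ≤ p and y is nonempty.
Because |xy| ≤ p and w begins with p copies of a, we have y = a^k with 1 ≤ k ≤ p.
Pump with i = 2: xy^2z = a^{p+k} b^p. Now n = p+k > p = m, so the condition n ≤ m fails. Thus xy^2z ∉ L.
This contradicts the pumping lemma, so L is not regular.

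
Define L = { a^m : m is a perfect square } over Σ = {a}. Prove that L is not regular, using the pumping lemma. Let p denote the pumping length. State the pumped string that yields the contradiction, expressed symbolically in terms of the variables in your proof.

Assume L is regular; let p be its pumping constant.
Take w = a^{p²} ∈ L with |w| = p² ≥ p.
The pumping lemma gives a decomposition w = xyz where |xy| ≤ p and |y| > 0.
Then y = a^k for some k with 1 ≤ k ≤ p.
Pump with i = 2: xy^2z = a^{p²+k}. Since 1 ≤ k ≤ p, p² < p²+k ≤ p²+p < (p+1)², so p²+k lies strictly between consecutive squares and is not a perfect square. So xy^2z ∉ L.
This is a contradiction; hence L is not regular.

a^{p²+k}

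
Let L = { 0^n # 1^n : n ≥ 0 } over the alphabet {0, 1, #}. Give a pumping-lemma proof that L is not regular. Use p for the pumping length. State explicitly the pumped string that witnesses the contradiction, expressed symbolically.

0^{p+k} # 1^p

Toward a contradiction, assume L is regular with pumping length p.
Take w = 0^p # 1^p ∈ L with |w| = 2p+1 ≥ p.
By the pumping lemma, w = xyz with |xy| ≤ p and |y| ≥ 1.
The first p characters of w are 0's, so xy (and hence y) consists only of 0's. Write y = 0^k, 1 ≤ k ≤ p.
Pump with i = 2: xy^2z = 0^{p+k} # 1^p, which would require p+k = p. But k ≥ 1, so xy^2z ∉ L.
This is a contradiction; hence L is not regular.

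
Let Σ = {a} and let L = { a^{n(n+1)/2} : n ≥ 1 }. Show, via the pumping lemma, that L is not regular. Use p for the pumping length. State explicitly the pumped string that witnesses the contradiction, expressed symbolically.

a^{p(p+1)/2+k}

Assume L is regular. Let p be the pumping length given by the pumping lemma.
Take w = a^{p(p+1)/2} ∈ L with |w| = p(p+1)/2 ≥ p.
The pumping lemma gives a decomposition w = xyz where |xy| ≤ p and |y| > 0.
Then y = a^k for some k with 1 ≤ k ≤ p.
Pump with i = 2: xy^2z = a^{p(p+1)/2+k}. Since 1 ≤ k ≤ p, p(p+1)/2 < p(p+1)/2+k ≤ p(p+1)/2+p < (p+1)(p+2)/2, so p(p+1)/2+k is strictly between consecutive triangular numbers. So xy^2z ∉ L.
This is a contradiction; hence L is not regular.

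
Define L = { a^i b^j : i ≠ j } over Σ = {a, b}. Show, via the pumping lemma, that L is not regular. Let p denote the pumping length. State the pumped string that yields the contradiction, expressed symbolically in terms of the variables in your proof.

a^{p+p!} b^{p+p!}

Suppose for contradiction that L is regular, and let p be the pumping length.
Choose w = a^p b^{p+p!}. Since p ≠ p+p!, w ∈ L; and |w| ≥ p.
The pumping lemma gives a decomposition w = xyz where |xy| ≤ p and |y| > 0.
Since the first p symbols of w are all a's and |xy| ≤ p, y lies entirely in the leading a-block: y = a^k for some k with 1 ≤ k ≤ p.
Since 1 ≤ k ≤ p, k divides p!; set t = 1 + p!/k. Then xy^t z has p + (p!/k)·k = p + p! copies of a. Now the a-count equals the b-count, so i ≠ j fails. So xy^t z = a^{p+p!} b^{p+p!} ∉ L.
This is a contradiction; hence L is not regular.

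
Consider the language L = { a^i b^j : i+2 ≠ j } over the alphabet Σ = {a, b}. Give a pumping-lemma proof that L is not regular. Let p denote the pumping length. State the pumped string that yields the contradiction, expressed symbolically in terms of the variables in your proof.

Assume L is regular. Let p be the pumping length given by the pumping lemma.
Choose w = a^p b^{p+p!+2}. Since p ≠ (p+p!+2)-2 = p+p!, w ∈ L; and |w| ≥ p.
By the pumping lemma, w = xyz with |xy| ≤ p and |y| > 0.
Since the first p symbols of w are all a's and |xy| ≤ p, y lies entirely in the leading a-block: y = a^k for some k with 1 ≤ k ≤ p.
Since 1 ≤ k ≤ p, k divides p!; set t = 1 + p!/k. Then xy^t z has p + (p!/k)·k = p + p! copies of a. Now the a-count is p+p! and (b-count)-2 = (p+p!+2)-2 = p+p!, so i+2 ≠ j fails. So xy^t z = a^{p+p!} b^{p+p!+2} ∉ L.
This contradicts the pumping lemma, so L is not regular.

a^{p+p!} b^{p+p!+2}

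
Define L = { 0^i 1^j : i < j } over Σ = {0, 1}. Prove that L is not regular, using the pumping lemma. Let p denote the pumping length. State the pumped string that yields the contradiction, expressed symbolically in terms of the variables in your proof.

0^{p+k} 1^{p+1}

Assume L is regular. Let p be the pumping length given by the pumping lemma.
Choose w = 0^p 1^{p+1} ∈ L, with |w| = 2p+1 ≥ p.
The pumping lemma gives a decomposition w = xyz where |xy| ≤ p and y is nonempty.
Because |xy| ≤ p and w begins with p copies of 0, we have y = 0^k with 1 ≤ k ≤ p.
Consider xy^2z = 0^{p+k} 1^{p+1}. Since k ≥ 1, the 0-count p+k is at least p+1, so i < j fails; thus xy^2z ∉ L.
This is a contradiction; hence L is not regular.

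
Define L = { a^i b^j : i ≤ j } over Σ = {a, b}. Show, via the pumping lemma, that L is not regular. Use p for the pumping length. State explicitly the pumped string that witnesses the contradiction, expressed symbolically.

a^{p+k} b^p

Assume L is regular; let p be its pumping constant.
Choose w = a^p b^p ∈ L, with |w| = 2p ≥ p.
The pumping lemma gives a decomposition w = xyz where |xy| ≤ p and |y| > 0.
The first p characters of w are a's, so xy (and hence y) consists only of a's. Write y = a^k, 1 ≤ k ≤ p.
Consider xy^2z = a^{p+k} b^p. Since k ≥ 1, the a-count p+k exceeds the b-count p, so i ≤ j fails; thus xy^2z ∉ L.
This contradicts the pumping lemma, so L is not regular.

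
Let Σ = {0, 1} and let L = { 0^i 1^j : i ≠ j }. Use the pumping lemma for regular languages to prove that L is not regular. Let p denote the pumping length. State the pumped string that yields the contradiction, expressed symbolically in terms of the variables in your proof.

0^{p+p!} 1^{p+p!}

Assume L is regular; let p be its pumping constant.
Choose w = 0^p 1^{p+p!}. Since p ≠ p+p!, w ∈ L; and |w| ≥ p.
The pumping lemma gives a decomposition w = xyz where |xy| ≤ p and |y| > 0.
Since the first p symbols of w are all 0's and |xy| ≤ p, y lies entirely in the leading 0-block: y = 0^k for some k with 1 ≤ k ≤ p.
Since 1 ≤ k ≤ p, k divides p!; set t = 1 + p!/k. Then xy^t z has p + (p!/k)·k = p + p! copies of 0. Now the 0-count equals the 1-count, so i ≠ j fails. So xy^t z = 0^{p+p!} 1^{p+p!} ∉ L.
Contradiction. Therefore L is not regular.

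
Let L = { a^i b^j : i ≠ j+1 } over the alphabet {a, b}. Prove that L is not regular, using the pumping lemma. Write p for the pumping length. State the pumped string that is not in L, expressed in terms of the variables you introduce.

Toward a contradiction, assume L is regular with pumping length p.
Choose w = a^p b^{p+p!-1}. Since p ≠ (p+p!-1)+1 = p+p!, w ∈ L; and |w| ≥ p.
Write w = xyz as guaranteed by the lemma, with |xy| ≤ p and |y| ≥ 1.
Since the first p symbols of w are all a's and |xy| ≤ p, y lies entirely in the leading a-block: y = a^k for some k with 1 ≤ k ≤ p.
Since 1 ≤ k ≤ p, k divides p!; set t = 1 + p!/k. Then xy^t z has p + (p!/k)·k = p + p! copies of a. Now the a-count is p+p! and (b-count)+1 = (p+p!-1)+1 = p+p!, so i ≠ j+1 fails. So xy^t z = a^{p+p!} b^{p+p!-1} ∉ L.
This is a contradiction; hence L is not regular.

a^{p+p!} b^{p+p!-1}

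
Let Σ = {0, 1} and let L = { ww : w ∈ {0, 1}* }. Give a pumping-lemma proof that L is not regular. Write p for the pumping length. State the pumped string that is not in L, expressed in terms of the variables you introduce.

Assume L is regular. Let p be the pumping length given by the pumping lemma.
Take w = 0^p 1^p 0^p 1^p = uu where u = 0^p1^p; then w ∈ L and |w| = 4p ≥ p.
By the pumping lemma, w = xyz with |xy| ≤ p and |y| > 0.
The first p characters of w are 0's, so xy (and hence y) consists only of 0's. Write y = 0^k, 1 ≤ k ≤ p.
Pump with i = 2: xy^2z = 0^{p+k} 1^p 0^p 1^p, of length 4p+k. Suppose this equals vv. The string starts with 0 and ends with 1, so v does too; thus the boundary between the two copies of v is a 1→0 transition. There is exactly one such transition, at position 2p+k, so |v| = 2p+k and |vv| = 4p+2k ≠ 4p+k since k ≥ 1. So xy^2z ∉ L.
This is a contradiction; hence L is not regular.

0^{p+k} 1^p 0^p 1^p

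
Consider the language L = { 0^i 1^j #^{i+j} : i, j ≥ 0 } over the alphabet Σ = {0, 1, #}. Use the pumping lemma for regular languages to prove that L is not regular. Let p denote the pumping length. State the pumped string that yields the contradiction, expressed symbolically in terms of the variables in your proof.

0^{p+k} 1^p #^{2p}

Suppose for contradiction that L is regular, and let p be the pumping length.
Take w = 0^p 1^p #^{2p} ∈ L (with i=j=p, i+j=2p), |w| = 4p ≥ p.
Write w = xyz as guaranteed by the lemma, with |xy| ≤ p and |y| > 0.
Because |xy| ≤ p and w begins with p copies of 0, we have y = 0^k with 1 ≤ k ≤ p.
Consider xy^2z = 0^{p+k} 1^p #^{2p}. Now the 0- and 1-counts sum to 2p+k, but the #-count is 2p ≠ 2p+k. So xy^2z ∉ L.
This is a contradiction; hence L is not regular.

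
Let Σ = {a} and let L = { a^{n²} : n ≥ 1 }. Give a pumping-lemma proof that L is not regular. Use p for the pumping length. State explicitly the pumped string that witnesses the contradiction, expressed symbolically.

Assume L is regular; let p be its pumping constant.
Take w = a^{p²} ∈ L with |w| = p² ≥ p.
By the pumping lemma, w = xyz with |xy| ≤ p and |y| ≥ 1.
Then y = a^k for some k with 1 ≤ k ≤ p.
Pump with i = 2: xy^2z = a^{p²+k}. Since 1 ≤ k ≤ p, p² < p²+k ≤ p²+p < (p+1)², so p²+k lies strictly between consecutive squares and is not a perfect square. So xy^2z ∉ L.
This is a contradiction; hence L is not regular.

a^{p²+k}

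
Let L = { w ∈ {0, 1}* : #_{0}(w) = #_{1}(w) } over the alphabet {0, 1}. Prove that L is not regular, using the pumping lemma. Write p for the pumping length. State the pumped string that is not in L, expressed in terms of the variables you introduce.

0^{p+k} 1^p

Toward a contradiction, assume L is regular with pumping length p.
Choose w = 0^p 1^p ∈ L with |w| = 2p ≥ p.
Write w = xyz as guaranteed by the lemma, with |xy| ≤ p and |y| > 0.
Because |xy| ≤ p and w begins with p copies of 0, we have y = 0^k with 1 ≤ k ≤ p.
Pump with i = 2: xy^2z = 0^{p+k} 1^p has p+k occurrences of 0 but only p of 1. Since k ≥ 1 the counts differ, so xy^2z ∉ L.
This is a contradiction; hence L is not regular.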